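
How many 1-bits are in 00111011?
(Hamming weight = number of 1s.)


Counting 1s in 00111011

5


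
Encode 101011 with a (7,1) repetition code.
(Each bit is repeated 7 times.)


Each bit -> 7 copies

111111100000001111111000000011111111111111


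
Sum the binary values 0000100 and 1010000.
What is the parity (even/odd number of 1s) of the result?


0000100 = 4
1010000 = 80
Sum = 84 = 1010100
1s count = 3

odd parity (3 ones in 1010100)


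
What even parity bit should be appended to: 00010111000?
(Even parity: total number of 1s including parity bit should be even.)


Number of 1s in data: 4
Parity bit: 0

0


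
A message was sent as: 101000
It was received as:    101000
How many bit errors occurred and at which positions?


XOR: 000000

0 errors (received matches sent)


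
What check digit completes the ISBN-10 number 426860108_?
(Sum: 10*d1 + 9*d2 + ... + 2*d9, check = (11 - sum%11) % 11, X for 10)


Weighted sum: 218
218 mod 11 = 9

Check digit: 2


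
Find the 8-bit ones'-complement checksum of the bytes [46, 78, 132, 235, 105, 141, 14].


Sum = 751 mod 256 = 239
Complement = 16

16


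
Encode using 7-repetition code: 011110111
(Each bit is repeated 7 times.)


Each bit -> 7 copies

000000011111111111111111111111111110000000111111111111111111111


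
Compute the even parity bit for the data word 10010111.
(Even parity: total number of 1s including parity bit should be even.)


Number of 1s in data: 5
Parity bit: 1

1


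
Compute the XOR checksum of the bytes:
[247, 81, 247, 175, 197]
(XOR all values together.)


XOR chain: 247 ^ 81 ^ 247 ^ 175 ^ 197 = 59

59


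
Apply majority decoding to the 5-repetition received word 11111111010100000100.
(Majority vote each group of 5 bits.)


Groups: 11111, 11101, 01000, 00100
Majority votes: 1100

1100


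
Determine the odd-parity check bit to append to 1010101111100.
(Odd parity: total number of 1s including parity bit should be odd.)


Number of 1s in data: 8
Parity bit: 1

1


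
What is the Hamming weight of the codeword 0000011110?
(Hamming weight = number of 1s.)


Counting 1s in 0000011110

4


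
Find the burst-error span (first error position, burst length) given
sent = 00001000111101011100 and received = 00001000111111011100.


XOR: 00000000000010000000

Burst at position 12, length 1


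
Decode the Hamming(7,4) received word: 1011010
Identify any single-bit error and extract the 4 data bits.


Syndrome = 0: no error detected

Data: 1010 (no errors)


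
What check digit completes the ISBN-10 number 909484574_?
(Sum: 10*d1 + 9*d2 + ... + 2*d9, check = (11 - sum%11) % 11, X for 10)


Weighted sum: 307
307 mod 11 = 10

Check digit: 1


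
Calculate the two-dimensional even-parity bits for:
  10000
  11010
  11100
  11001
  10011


Row parities: 11111
Column parities: 11100

Row P: 11111, Col P: 11100, Corner: 1


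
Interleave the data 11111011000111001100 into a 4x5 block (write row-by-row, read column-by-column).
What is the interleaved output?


Matrix:
  11111
  01100
  01110
  01100
Read columns: 10001111111110101000

10001111111110101000


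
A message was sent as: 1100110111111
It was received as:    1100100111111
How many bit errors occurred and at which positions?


XOR: 0000010000000

1 error(s) at position(s): 5


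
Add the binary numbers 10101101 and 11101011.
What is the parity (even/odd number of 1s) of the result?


10101101 = 173
11101011 = 235
Sum = 408 = 110011000
1s count = 4

even parity (4 ones in 110011000)


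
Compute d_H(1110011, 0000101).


XOR: 1110110
Count of 1s: 5

5


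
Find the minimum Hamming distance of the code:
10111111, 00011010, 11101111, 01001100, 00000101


Comparing all pairs, minimum distance: 2
Can detect 1 errors, correct 0 errors

2


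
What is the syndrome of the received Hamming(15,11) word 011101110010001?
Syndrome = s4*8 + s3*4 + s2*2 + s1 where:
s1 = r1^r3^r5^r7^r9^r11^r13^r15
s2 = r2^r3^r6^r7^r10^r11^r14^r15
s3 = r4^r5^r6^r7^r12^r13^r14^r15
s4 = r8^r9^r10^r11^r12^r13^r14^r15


s1=0, s2=0, s3=0, s4=1

Syndrome = 8 (error at position 8)


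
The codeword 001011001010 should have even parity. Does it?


Number of 1s: 5

No, parity error (5 ones)


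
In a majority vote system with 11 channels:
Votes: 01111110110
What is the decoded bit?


Ones: 8 out of 11
Threshold: 6

1 (8/11 voted 1)


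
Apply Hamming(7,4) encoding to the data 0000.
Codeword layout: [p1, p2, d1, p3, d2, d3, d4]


Parity bits: p1=0, p2=0, p3=0

0000000


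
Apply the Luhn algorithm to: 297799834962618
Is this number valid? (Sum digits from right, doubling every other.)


Luhn sum = 94
94 mod 10 = 4

Invalid (Luhn sum mod 10 = 4)


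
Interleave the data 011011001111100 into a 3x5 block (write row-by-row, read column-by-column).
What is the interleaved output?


Matrix:
  01101
  10011
  11100
Read columns: 011101101010110

011101101010110


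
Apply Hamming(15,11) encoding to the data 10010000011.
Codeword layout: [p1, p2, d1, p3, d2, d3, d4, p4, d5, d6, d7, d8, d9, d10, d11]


Parity bits: p1=1, p2=0, p3=1, p4=0

101100100000011


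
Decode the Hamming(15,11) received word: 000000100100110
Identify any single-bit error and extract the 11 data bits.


Syndrome = 14: error at position 14

Data: 00010100100 (corrected bit 14)


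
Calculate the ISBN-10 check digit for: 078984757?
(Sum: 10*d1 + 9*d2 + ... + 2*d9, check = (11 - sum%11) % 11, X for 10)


Weighted sum: 315
315 mod 11 = 7

Check digit: 4


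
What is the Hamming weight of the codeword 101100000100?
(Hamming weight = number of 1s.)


Counting 1s in 101100000100

4


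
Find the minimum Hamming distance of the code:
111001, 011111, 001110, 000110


Comparing all pairs, minimum distance: 1
Can detect 0 errors, correct 0 errors

1


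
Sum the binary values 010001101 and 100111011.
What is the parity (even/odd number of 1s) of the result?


010001101 = 141
100111011 = 315
Sum = 456 = 111001000
1s count = 4

even parity (4 ones in 111001000)


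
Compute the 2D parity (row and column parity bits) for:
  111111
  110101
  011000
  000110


Row parities: 0000
Column parities: 010100

Row P: 0000, Col P: 010100, Corner: 0


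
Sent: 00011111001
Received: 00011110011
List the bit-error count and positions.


XOR: 00000001010

2 error(s) at position(s): 7, 9


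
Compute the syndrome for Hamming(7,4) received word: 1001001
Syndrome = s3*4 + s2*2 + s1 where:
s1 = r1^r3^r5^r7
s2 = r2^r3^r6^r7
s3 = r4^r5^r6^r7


s1=0, s2=1, s3=0

Syndrome = 2 (error at position 2)


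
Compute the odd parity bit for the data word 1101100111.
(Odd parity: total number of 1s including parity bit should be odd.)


Number of 1s in data: 7
Parity bit: 0

0


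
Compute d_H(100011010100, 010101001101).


XOR: 110110011001
Count of 1s: 7

7


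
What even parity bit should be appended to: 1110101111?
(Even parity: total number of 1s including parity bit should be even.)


Number of 1s in data: 8
Parity bit: 0

0


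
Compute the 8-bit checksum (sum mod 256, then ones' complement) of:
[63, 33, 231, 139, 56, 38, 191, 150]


Sum = 901 mod 256 = 133
Complement = 122

122


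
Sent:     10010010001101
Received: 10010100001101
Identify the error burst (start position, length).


XOR: 00000110000000

Burst at position 5, length 2


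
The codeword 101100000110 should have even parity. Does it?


Number of 1s: 5

No, parity error (5 ones)


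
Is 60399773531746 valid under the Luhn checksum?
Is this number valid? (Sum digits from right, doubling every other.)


Luhn sum = 69
69 mod 10 = 9

Invalid (Luhn sum mod 10 = 9)


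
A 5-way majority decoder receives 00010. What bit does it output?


Ones: 1 out of 5
Threshold: 3

0 (1/5 voted 1)


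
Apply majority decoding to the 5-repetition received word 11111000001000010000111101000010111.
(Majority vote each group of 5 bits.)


Groups: 11111, 00000, 10000, 10000, 11110, 10000, 10111
Majority votes: 1000101

1000101


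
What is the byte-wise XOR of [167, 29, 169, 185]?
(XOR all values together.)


XOR chain: 167 ^ 29 ^ 169 ^ 185 = 170

170


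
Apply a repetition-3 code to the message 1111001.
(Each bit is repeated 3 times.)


Each bit -> 3 copies

111111111111000000111


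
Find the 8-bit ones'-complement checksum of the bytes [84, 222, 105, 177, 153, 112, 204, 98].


Sum = 1155 mod 256 = 131
Complement = 124

124


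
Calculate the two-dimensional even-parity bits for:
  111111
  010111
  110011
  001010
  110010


Row parities: 00001
Column parities: 100011

Row P: 00001, Col P: 100011, Corner: 1


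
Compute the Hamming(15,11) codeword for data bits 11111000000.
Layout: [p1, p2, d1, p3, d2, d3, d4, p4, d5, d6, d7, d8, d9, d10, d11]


Parity bits: p1=0, p2=1, p3=1, p4=1

011111111000000


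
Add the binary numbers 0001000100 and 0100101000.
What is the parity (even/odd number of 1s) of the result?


0001000100 = 68
0100101000 = 296
Sum = 364 = 101101100
1s count = 5

odd parity (5 ones in 101101100)


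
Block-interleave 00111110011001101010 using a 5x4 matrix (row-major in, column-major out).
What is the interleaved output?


Matrix:
  0011
  1110
  0110
  0110
  1010
Read columns: 01001011101111110000

01001011101111110000


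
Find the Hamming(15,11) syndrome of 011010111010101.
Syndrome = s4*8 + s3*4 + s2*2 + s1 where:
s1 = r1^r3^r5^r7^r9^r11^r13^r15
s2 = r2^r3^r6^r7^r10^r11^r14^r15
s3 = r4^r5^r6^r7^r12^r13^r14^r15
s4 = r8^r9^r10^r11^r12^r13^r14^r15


s1=1, s2=1, s3=0, s4=1

Syndrome = 11 (error at position 11)


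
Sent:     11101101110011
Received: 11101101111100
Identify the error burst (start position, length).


XOR: 00000000001111

Burst at position 10, length 4


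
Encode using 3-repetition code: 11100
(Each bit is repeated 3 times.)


Each bit -> 3 copies

111111111000000


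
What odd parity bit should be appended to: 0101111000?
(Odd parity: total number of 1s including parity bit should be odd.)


Number of 1s in data: 5
Parity bit: 0

0


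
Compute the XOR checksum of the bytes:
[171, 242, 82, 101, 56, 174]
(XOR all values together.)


XOR chain: 171 ^ 242 ^ 82 ^ 101 ^ 56 ^ 174 = 248

248


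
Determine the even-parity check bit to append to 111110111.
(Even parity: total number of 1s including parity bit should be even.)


Number of 1s in data: 8
Parity bit: 0

0


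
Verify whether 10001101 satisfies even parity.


Number of 1s: 4

Yes, parity is correct (4 ones)


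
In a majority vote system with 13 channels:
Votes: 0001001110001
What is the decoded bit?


Ones: 5 out of 13
Threshold: 7

0 (5/13 voted 1)


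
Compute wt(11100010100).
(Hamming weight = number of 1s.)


Counting 1s in 11100010100

5


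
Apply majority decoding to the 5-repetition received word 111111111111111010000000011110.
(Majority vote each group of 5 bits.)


Groups: 11111, 11111, 11111, 01000, 00000, 11110
Majority votes: 111001

111001


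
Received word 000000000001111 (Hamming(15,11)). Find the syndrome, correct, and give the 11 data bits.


Syndrome = 0: no error detected

Data: 00000001111 (no errors)


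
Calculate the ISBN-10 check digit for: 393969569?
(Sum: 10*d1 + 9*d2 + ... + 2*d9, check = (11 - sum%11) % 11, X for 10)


Weighted sum: 335
335 mod 11 = 5

Check digit: 6


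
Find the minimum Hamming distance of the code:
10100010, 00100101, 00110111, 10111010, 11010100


Comparing all pairs, minimum distance: 2
Can detect 1 errors, correct 0 errors

2


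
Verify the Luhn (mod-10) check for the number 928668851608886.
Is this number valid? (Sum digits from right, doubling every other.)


Luhn sum = 78
78 mod 10 = 8

Invalid (Luhn sum mod 10 = 8)


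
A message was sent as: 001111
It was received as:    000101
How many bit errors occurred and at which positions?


XOR: 001010

2 error(s) at position(s): 2, 4


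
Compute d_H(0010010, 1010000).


XOR: 1000010
Count of 1s: 2

2


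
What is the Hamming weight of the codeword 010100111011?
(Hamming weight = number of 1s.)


Counting 1s in 010100111011

7


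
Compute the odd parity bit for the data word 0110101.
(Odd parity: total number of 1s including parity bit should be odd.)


Number of 1s in data: 4
Parity bit: 1

1


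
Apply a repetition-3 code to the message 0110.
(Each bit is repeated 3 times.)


Each bit -> 3 copies

000111111000


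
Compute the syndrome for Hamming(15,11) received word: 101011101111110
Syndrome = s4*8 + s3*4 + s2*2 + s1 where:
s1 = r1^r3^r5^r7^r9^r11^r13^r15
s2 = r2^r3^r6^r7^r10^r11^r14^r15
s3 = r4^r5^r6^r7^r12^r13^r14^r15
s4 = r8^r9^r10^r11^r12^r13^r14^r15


s1=1, s2=0, s3=0, s4=0

Syndrome = 1 (error at position 1)


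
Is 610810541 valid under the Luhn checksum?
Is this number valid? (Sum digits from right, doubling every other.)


Luhn sum = 30
30 mod 10 = 0

Valid (Luhn sum mod 10 = 0)


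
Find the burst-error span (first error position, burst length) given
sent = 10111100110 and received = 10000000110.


XOR: 00111100000

Burst at position 2, length 4


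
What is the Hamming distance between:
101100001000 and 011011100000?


XOR: 110111101000
Count of 1s: 7

7


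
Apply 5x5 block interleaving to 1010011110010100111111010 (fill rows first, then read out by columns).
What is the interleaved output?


Matrix:
  10100
  11110
  01010
  01111
  11010
Read columns: 1100101111110100111100010

1100101111110100111100010


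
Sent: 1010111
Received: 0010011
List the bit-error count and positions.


XOR: 1000100

2 error(s) at position(s): 0, 4


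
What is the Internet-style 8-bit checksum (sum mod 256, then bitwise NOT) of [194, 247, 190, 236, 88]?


Sum = 955 mod 256 = 187
Complement = 68

68


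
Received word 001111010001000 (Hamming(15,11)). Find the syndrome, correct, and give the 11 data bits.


Syndrome = 0: no error detected

Data: 11100001000 (no errors)


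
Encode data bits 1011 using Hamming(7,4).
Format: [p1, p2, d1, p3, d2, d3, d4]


Parity bits: p1=0, p2=1, p3=0

0110011


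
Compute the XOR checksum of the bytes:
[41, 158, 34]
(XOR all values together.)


XOR chain: 41 ^ 158 ^ 34 = 149

149


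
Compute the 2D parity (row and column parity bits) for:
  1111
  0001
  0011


Row parities: 010
Column parities: 1101

Row P: 010, Col P: 1101, Corner: 1


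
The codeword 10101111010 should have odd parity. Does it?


Number of 1s: 7

Yes, parity is correct (7 ones)


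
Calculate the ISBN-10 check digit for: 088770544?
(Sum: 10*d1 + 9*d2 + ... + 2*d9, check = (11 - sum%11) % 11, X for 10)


Weighted sum: 267
267 mod 11 = 3

Check digit: 8


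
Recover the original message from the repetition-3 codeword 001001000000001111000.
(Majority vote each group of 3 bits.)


Groups: 001, 001, 000, 000, 001, 111, 000
Majority votes: 0000010

0000010


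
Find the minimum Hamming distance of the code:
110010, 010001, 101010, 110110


Comparing all pairs, minimum distance: 1
Can detect 0 errors, correct 0 errors

1


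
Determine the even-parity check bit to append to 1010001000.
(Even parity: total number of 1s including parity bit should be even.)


Number of 1s in data: 3
Parity bit: 1

1


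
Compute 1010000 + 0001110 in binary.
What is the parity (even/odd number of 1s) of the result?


1010000 = 80
0001110 = 14
Sum = 94 = 1011110
1s count = 5

odd parity (5 ones in 1011110)


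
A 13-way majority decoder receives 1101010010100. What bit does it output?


Ones: 6 out of 13
Threshold: 7

0 (6/13 voted 1)


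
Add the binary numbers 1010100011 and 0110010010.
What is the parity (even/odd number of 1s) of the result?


1010100011 = 675
0110010010 = 402
Sum = 1077 = 10000110101
1s count = 5

odd parity (5 ones in 10000110101)


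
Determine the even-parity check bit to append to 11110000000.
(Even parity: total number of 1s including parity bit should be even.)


Number of 1s in data: 4
Parity bit: 0

0


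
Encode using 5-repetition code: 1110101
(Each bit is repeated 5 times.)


Each bit -> 5 copies

11111111111111100000111110000011111


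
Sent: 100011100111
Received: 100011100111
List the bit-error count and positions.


XOR: 000000000000

0 errors (received matches sent)


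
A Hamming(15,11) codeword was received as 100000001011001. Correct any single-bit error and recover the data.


Syndrome = 0: no error detected

Data: 00001011001 (no errors)


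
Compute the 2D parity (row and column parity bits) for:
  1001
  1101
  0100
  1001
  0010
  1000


Row parities: 011011
Column parities: 0011

Row P: 011011, Col P: 0011, Corner: 0


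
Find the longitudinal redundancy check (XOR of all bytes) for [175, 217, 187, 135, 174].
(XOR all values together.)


XOR chain: 175 ^ 217 ^ 187 ^ 135 ^ 174 = 228

228


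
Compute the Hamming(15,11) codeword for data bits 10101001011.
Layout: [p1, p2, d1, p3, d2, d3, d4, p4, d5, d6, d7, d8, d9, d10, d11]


Parity bits: p1=1, p2=0, p3=0, p4=0

101001001001011


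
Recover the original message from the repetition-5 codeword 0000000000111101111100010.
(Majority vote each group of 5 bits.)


Groups: 00000, 00000, 11110, 11111, 00010
Majority votes: 00110

00110


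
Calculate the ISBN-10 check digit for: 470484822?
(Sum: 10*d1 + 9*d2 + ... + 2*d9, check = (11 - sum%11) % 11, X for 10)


Weighted sum: 241
241 mod 11 = 10

Check digit: 1


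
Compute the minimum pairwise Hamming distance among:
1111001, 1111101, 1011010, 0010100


Comparing all pairs, minimum distance: 1
Can detect 0 errors, correct 0 errors

1


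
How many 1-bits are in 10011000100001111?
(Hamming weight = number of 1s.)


Counting 1s in 10011000100001111

8


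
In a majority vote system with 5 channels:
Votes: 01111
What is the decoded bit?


Ones: 4 out of 5
Threshold: 3

1 (4/5 voted 1)


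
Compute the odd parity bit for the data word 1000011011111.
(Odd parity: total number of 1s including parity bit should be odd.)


Number of 1s in data: 8
Parity bit: 1

1


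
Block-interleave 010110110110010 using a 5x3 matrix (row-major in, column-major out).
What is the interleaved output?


Matrix:
  010
  110
  110
  110
  010
Read columns: 011101111100000

011101111100000


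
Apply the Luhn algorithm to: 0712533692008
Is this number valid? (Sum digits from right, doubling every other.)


Luhn sum = 48
48 mod 10 = 8

Invalid (Luhn sum mod 10 = 8)


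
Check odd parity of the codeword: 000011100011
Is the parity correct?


Number of 1s: 5

Yes, parity is correct (5 ones)


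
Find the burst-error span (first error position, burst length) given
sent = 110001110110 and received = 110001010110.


XOR: 000000100000

Burst at position 6, length 1


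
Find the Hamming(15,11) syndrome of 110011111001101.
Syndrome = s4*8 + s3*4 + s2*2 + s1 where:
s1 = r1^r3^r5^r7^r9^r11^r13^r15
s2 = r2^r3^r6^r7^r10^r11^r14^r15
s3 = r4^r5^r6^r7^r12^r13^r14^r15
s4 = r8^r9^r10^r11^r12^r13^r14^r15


s1=0, s2=0, s3=0, s4=1

Syndrome = 8 (error at position 8)


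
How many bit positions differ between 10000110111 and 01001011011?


XOR: 11001101100
Count of 1s: 6

6


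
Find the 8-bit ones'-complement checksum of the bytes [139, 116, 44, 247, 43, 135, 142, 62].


Sum = 928 mod 256 = 160
Complement = 95

95


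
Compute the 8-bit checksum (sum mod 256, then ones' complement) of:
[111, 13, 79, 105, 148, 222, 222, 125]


Sum = 1025 mod 256 = 1
Complement = 254

254


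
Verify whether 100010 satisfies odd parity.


Number of 1s: 2

No, parity error (2 ones)


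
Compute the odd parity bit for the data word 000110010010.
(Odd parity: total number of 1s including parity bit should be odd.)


Number of 1s in data: 4
Parity bit: 1

1


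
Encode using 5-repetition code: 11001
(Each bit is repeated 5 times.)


Each bit -> 5 copies

1111111111000000000011111


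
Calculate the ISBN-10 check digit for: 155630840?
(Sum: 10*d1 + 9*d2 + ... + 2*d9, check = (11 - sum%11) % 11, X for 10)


Weighted sum: 199
199 mod 11 = 1

Check digit: X


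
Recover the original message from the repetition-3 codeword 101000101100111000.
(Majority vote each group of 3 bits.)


Groups: 101, 000, 101, 100, 111, 000
Majority votes: 101010

101010


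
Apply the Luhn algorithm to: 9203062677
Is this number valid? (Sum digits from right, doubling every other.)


Luhn sum = 42
42 mod 10 = 2

Invalid (Luhn sum mod 10 = 2)


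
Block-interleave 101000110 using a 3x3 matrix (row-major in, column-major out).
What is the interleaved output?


Matrix:
  101
  000
  110
Read columns: 101001100

101001100


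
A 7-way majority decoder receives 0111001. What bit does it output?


Ones: 4 out of 7
Threshold: 4

1 (4/7 voted 1)


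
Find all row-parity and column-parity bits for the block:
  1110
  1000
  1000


Row parities: 111
Column parities: 1110

Row P: 111, Col P: 1110, Corner: 1


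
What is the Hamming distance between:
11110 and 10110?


XOR: 01000
Count of 1s: 1

1


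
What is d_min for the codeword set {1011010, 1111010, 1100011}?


Comparing all pairs, minimum distance: 1
Can detect 0 errors, correct 0 errors

1


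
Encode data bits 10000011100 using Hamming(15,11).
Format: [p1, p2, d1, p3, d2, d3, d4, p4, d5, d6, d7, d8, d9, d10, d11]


Parity bits: p1=1, p2=0, p3=0, p4=1

101000010011100


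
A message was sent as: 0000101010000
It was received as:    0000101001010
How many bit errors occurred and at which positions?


XOR: 0000000011010

3 error(s) at position(s): 8, 9, 11


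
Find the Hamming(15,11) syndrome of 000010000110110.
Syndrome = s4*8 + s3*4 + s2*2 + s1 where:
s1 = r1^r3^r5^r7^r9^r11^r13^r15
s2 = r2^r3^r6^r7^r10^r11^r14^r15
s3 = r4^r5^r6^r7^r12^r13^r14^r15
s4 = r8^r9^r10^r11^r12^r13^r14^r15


s1=1, s2=1, s3=1, s4=0

Syndrome = 7 (error at position 7)


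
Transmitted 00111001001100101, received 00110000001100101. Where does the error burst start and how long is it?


XOR: 00001001000000000

Burst at position 4, length 4


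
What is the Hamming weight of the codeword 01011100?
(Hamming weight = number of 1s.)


Counting 1s in 01011100

4


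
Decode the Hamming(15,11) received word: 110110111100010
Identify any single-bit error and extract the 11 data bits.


Syndrome = 0: no error detected

Data: 01011100010 (no errors)


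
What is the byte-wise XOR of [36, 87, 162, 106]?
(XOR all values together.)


XOR chain: 36 ^ 87 ^ 162 ^ 106 = 187

187


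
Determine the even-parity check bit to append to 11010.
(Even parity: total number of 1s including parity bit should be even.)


Number of 1s in data: 3
Parity bit: 1

1


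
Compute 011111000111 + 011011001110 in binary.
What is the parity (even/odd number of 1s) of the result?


011111000111 = 1991
011011001110 = 1742
Sum = 3733 = 111010010101
1s count = 7

odd parity (7 ones in 111010010101)


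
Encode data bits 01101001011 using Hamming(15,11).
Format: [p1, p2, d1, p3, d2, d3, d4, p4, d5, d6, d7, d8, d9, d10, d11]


Parity bits: p1=1, p2=1, p3=1, p4=0

110111001001011


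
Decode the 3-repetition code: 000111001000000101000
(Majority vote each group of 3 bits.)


Groups: 000, 111, 001, 000, 000, 101, 000
Majority votes: 0100010

0100010


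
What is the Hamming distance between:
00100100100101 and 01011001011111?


XOR: 01111101111010
Count of 1s: 10

10


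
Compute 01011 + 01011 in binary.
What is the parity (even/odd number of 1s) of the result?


01011 = 11
01011 = 11
Sum = 22 = 10110
1s count = 3

odd parity (3 ones in 10110)


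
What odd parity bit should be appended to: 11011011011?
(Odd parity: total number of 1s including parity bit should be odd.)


Number of 1s in data: 8
Parity bit: 1

1


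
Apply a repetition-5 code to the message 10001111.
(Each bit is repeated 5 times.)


Each bit -> 5 copies

1111100000000000000011111111111111111111


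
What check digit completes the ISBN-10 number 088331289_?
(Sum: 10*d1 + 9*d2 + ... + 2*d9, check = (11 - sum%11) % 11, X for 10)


Weighted sum: 230
230 mod 11 = 10

Check digit: 1


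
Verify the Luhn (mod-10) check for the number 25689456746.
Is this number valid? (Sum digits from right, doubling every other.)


Luhn sum = 62
62 mod 10 = 2

Invalid (Luhn sum mod 10 = 2)


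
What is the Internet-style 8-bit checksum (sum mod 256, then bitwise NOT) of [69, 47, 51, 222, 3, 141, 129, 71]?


Sum = 733 mod 256 = 221
Complement = 34

34


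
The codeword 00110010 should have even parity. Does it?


Number of 1s: 3

No, parity error (3 ones)


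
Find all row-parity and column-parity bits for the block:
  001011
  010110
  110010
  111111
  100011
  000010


Row parities: 111011
Column parities: 110001

Row P: 111011, Col P: 110001, Corner: 1


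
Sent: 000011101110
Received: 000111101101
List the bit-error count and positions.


XOR: 000100000011

3 error(s) at position(s): 3, 10, 11


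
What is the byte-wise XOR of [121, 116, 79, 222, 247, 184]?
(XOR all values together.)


XOR chain: 121 ^ 116 ^ 79 ^ 222 ^ 247 ^ 184 = 211

211


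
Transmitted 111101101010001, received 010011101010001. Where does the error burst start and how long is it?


XOR: 101110000000000

Burst at position 0, length 5


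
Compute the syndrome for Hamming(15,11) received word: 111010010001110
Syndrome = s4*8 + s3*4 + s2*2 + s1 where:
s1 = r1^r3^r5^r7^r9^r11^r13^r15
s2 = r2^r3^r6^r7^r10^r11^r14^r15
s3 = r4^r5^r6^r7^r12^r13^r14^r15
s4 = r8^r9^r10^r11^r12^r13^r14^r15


s1=0, s2=1, s3=0, s4=0

Syndrome = 2 (error at position 2)


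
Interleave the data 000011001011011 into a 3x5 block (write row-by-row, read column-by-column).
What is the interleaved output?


Matrix:
  00001
  10010
  11011
Read columns: 011001000011101

011001000011101


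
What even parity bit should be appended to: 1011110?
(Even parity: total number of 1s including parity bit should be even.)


Number of 1s in data: 5
Parity bit: 1

1


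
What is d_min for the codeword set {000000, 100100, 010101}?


Comparing all pairs, minimum distance: 2
Can detect 1 errors, correct 0 errors

2


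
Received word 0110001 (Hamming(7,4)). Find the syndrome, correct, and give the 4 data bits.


Syndrome = 6: error at position 6

Data: 1011 (corrected bit 6)


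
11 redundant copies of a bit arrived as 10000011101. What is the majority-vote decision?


Ones: 5 out of 11
Threshold: 6

0 (5/11 voted 1)


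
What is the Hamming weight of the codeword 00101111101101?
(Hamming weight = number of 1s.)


Counting 1s in 00101111101101

9


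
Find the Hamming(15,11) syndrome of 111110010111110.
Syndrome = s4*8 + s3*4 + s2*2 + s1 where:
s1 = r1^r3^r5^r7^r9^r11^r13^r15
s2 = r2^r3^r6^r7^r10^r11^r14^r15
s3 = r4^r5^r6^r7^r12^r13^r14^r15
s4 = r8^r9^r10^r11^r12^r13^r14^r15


s1=1, s2=1, s3=1, s4=0

Syndrome = 7 (error at position 7)


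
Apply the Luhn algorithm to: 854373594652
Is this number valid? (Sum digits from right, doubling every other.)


Luhn sum = 58
58 mod 10 = 8

Invalid (Luhn sum mod 10 = 8)


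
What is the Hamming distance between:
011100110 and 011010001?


XOR: 000110111
Count of 1s: 5

5


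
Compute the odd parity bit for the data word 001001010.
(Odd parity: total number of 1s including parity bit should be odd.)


Number of 1s in data: 3
Parity bit: 0

0


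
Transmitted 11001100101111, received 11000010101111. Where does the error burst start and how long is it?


XOR: 00001110000000

Burst at position 4, length 3


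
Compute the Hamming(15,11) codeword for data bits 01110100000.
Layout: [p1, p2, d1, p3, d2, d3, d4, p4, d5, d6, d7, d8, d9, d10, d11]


Parity bits: p1=0, p2=1, p3=1, p4=1

010111110100000


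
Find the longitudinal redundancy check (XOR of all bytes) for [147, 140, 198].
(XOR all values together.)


XOR chain: 147 ^ 140 ^ 198 = 217

217


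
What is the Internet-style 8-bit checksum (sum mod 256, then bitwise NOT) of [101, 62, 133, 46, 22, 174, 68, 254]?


Sum = 860 mod 256 = 92
Complement = 163

163


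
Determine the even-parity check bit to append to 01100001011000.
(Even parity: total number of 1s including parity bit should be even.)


Number of 1s in data: 5
Parity bit: 1

1


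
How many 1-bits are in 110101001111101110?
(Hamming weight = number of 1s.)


Counting 1s in 110101001111101110

12


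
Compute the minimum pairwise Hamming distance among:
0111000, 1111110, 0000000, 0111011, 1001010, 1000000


Comparing all pairs, minimum distance: 1
Can detect 0 errors, correct 0 errors

1


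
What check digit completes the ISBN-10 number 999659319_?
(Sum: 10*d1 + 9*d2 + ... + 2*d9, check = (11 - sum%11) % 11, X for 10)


Weighted sum: 393
393 mod 11 = 8

Check digit: 3


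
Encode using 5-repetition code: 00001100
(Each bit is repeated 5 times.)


Each bit -> 5 copies

0000000000000000000011111111110000000000


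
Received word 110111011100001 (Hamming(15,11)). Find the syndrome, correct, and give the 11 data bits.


Syndrome = 0: no error detected

Data: 01101100001 (no errors)


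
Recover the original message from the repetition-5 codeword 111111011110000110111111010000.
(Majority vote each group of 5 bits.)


Groups: 11111, 10111, 10000, 11011, 11110, 10000
Majority votes: 110110

110110


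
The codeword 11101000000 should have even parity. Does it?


Number of 1s: 4

Yes, parity is correct (4 ones)


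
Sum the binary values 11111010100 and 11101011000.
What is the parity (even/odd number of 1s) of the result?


11111010100 = 2004
11101011000 = 1880
Sum = 3884 = 111100101100
1s count = 7

odd parity (7 ones in 111100101100)


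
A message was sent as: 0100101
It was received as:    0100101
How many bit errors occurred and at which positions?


XOR: 0000000

0 errors (received matches sent)


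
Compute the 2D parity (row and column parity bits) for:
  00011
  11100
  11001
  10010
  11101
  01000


Row parities: 011001
Column parities: 00001

Row P: 011001, Col P: 00001, Corner: 1


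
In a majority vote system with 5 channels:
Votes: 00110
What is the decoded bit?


Ones: 2 out of 5
Threshold: 3

0 (2/5 voted 1)


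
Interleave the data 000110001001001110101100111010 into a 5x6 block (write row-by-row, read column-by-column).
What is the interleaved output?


Matrix:
  000110
  001001
  001110
  101100
  111010
Read columns: 000110000101111101101010101000

000110000101111101101010101000


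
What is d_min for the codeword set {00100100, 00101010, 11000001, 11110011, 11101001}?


Comparing all pairs, minimum distance: 2
Can detect 1 errors, correct 0 errors

2


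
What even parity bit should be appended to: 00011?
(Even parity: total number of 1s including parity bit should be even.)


Number of 1s in data: 2
Parity bit: 0

0


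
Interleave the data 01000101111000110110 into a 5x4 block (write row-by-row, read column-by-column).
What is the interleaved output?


Matrix:
  0100
  0101
  1110
  0011
  0110
Read columns: 00100111010011101010

00100111010011101010


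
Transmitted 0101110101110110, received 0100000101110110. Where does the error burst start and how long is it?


XOR: 0001110000000000

Burst at position 3, length 3


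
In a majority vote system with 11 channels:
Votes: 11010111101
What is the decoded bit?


Ones: 8 out of 11
Threshold: 6

1 (8/11 voted 1)


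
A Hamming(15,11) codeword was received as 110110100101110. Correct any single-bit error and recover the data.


Syndrome = 0: no error detected

Data: 01010101110 (no errors)


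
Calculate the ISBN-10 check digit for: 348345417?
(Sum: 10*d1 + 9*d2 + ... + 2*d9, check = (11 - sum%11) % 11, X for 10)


Weighted sum: 233
233 mod 11 = 2

Check digit: 9


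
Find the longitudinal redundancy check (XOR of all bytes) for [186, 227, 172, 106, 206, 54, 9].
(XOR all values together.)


XOR chain: 186 ^ 227 ^ 172 ^ 106 ^ 206 ^ 54 ^ 9 = 110

110


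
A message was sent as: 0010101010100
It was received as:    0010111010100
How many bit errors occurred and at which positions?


XOR: 0000010000000

1 error(s) at position(s): 5


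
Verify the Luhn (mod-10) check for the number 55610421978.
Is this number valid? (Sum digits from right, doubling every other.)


Luhn sum = 48
48 mod 10 = 8

Invalid (Luhn sum mod 10 = 8)


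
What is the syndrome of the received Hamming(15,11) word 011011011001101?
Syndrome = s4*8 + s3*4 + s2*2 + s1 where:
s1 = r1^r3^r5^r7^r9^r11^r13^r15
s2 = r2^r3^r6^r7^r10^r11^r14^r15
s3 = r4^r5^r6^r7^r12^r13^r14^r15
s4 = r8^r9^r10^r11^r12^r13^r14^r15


s1=1, s2=0, s3=1, s4=1

Syndrome = 13 (error at position 13)


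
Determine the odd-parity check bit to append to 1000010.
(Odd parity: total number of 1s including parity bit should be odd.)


Number of 1s in data: 2
Parity bit: 1

1


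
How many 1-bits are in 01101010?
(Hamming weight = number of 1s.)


Counting 1s in 01101010

4


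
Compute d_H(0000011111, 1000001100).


XOR: 1000010011
Count of 1s: 4

4


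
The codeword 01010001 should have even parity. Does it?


Number of 1s: 3

No, parity error (3 ones)


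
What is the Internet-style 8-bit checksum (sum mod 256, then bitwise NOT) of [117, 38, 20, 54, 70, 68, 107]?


Sum = 474 mod 256 = 218
Complement = 37

37


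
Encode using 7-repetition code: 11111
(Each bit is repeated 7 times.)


Each bit -> 7 copies

11111111111111111111111111111111111


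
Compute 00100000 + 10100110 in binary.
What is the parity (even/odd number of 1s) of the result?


00100000 = 32
10100110 = 166
Sum = 198 = 11000110
1s count = 4

even parity (4 ones in 11000110)


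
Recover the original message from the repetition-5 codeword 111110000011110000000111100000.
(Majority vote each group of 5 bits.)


Groups: 11111, 00000, 11110, 00000, 01111, 00000
Majority votes: 101010

101010


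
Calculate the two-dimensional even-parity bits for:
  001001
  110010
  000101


Row parities: 010
Column parities: 111110

Row P: 010, Col P: 111110, Corner: 1


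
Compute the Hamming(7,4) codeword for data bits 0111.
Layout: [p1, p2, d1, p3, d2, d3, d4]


Parity bits: p1=0, p2=0, p3=1

0001111


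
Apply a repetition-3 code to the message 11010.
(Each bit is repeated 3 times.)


Each bit -> 3 copies

111111000111000


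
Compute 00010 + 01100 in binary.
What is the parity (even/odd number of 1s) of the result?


00010 = 2
01100 = 12
Sum = 14 = 1110
1s count = 3

odd parity (3 ones in 1110)


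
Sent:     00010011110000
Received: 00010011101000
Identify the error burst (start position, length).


XOR: 00000000011000

Burst at position 9, length 2


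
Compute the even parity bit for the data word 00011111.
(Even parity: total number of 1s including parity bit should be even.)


Number of 1s in data: 5
Parity bit: 1

1


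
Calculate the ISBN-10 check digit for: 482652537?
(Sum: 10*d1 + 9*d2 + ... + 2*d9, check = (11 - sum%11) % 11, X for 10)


Weighted sum: 253
253 mod 11 = 0

Check digit: 0


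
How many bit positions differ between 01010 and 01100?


XOR: 00110
Count of 1s: 2

2


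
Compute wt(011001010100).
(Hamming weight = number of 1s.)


Counting 1s in 011001010100

5


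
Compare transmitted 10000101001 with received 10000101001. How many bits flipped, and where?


XOR: 00000000000

0 errors (received matches sent)


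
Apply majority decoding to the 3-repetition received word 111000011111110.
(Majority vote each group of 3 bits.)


Groups: 111, 000, 011, 111, 110
Majority votes: 10111

10111


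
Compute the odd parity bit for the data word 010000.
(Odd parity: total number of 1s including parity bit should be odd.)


Number of 1s in data: 1
Parity bit: 0

0


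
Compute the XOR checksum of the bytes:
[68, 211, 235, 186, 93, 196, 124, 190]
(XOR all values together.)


XOR chain: 68 ^ 211 ^ 235 ^ 186 ^ 93 ^ 196 ^ 124 ^ 190 = 157

157


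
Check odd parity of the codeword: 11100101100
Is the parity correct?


Number of 1s: 6

No, parity error (6 ones)


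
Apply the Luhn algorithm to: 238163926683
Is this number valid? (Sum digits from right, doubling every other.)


Luhn sum = 51
51 mod 10 = 1

Invalid (Luhn sum mod 10 = 1)


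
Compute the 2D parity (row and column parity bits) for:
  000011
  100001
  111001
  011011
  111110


Row parities: 00001
Column parities: 111110

Row P: 00001, Col P: 111110, Corner: 1


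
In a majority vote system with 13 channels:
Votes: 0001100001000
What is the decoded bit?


Ones: 3 out of 13
Threshold: 7

0 (3/13 voted 1)


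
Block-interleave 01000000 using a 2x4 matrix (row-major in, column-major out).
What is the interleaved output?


Matrix:
  0100
  0000
Read columns: 00100000

00100000


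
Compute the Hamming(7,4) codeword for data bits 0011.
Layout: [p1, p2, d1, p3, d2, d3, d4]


Parity bits: p1=1, p2=0, p3=0

1000011


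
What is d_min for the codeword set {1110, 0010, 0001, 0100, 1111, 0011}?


Comparing all pairs, minimum distance: 1
Can detect 0 errors, correct 0 errors

1


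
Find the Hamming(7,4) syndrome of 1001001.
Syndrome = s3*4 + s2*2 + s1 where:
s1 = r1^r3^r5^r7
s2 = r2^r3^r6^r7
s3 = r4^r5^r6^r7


s1=0, s2=1, s3=0

Syndrome = 2 (error at position 2)


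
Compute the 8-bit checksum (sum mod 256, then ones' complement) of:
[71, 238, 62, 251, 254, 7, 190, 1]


Sum = 1074 mod 256 = 50
Complement = 205

205


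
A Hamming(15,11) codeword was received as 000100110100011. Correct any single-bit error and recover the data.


Syndrome = 0: no error detected

Data: 00010100011 (no errors)


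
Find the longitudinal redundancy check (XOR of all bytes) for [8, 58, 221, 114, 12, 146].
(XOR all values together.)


XOR chain: 8 ^ 58 ^ 221 ^ 114 ^ 12 ^ 146 = 3

3


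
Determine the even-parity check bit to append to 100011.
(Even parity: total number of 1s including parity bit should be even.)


Number of 1s in data: 3
Parity bit: 1

1


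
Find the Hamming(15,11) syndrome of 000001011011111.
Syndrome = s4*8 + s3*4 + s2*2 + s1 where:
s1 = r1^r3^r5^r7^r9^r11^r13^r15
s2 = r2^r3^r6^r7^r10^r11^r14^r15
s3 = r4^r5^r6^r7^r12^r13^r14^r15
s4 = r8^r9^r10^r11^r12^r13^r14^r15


s1=0, s2=0, s3=1, s4=1

Syndrome = 12 (error at position 12)


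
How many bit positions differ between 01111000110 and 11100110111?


XOR: 10011110001
Count of 1s: 6

6


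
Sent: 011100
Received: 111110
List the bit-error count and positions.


XOR: 100010

2 error(s) at position(s): 0, 4


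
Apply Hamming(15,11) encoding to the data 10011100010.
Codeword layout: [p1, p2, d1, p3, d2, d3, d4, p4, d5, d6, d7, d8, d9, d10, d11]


Parity bits: p1=1, p2=0, p3=0, p4=1

101000111100010


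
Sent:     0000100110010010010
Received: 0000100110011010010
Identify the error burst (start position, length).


XOR: 0000000000001000000

Burst at position 12, length 1


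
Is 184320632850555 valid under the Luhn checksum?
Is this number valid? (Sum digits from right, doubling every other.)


Luhn sum = 57
57 mod 10 = 7

Invalid (Luhn sum mod 10 = 7)


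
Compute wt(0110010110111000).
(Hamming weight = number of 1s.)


Counting 1s in 0110010110111000

8
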